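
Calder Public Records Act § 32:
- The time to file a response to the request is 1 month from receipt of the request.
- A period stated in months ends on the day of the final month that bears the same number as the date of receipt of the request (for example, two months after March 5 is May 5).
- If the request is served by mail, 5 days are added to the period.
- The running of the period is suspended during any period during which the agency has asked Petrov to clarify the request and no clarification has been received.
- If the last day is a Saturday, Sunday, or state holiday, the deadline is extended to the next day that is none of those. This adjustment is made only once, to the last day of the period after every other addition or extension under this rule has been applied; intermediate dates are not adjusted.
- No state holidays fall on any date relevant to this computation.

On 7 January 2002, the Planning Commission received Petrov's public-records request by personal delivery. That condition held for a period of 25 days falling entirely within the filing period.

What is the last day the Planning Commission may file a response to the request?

1 month after 7 January 2002 is February 7, 2002.
Service was not by mail, so no mail extension applies.
Tolling adds 25 days: February 7, 2002 + 25 days = March 4, 2002.
March 4, 2002 is a Monday and not a state holiday, so no extension applies.

March 4, 2002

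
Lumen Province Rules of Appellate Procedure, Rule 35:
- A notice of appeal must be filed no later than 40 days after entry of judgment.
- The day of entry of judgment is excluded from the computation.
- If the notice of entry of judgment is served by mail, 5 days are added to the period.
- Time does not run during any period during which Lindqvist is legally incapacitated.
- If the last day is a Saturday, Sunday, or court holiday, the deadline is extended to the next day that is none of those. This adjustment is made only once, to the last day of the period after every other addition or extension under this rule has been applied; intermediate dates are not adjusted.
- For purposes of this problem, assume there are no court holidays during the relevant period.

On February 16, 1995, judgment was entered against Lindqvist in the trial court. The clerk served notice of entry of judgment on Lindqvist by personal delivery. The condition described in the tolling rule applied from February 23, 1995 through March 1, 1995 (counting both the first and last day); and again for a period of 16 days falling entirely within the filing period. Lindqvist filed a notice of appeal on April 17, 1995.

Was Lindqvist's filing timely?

40 days after February 16, 1995 is March 28, 1995.
Service was not by mail, so no mail extension applies.
From February 23, 1995 through March 1, 1995 inclusive is 7 days; tolling adds 7 days: March 28, 1995 + 7 days = April 4, 1995.
Tolling adds 16 days: April 4, 1995 + 16 days = April 20, 1995.
April 20, 1995 is a Thursday and not a court holiday, so no extension applies.
The deadline is April 20, 1995; the filing on April 17, 1995 is on or before that date.

Yes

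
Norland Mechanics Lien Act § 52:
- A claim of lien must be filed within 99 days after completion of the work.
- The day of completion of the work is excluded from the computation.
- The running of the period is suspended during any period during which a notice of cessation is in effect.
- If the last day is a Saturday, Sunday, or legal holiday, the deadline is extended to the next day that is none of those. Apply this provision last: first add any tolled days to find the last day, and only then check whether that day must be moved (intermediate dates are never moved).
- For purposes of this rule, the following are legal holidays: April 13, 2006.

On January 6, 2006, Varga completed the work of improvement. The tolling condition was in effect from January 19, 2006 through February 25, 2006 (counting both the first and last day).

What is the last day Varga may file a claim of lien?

99 days after January 6, 2006 is April 15, 2006.
From January 19, 2006 through February 25, 2006 inclusive is 38 days; tolling adds 38 days: April 15, 2006 + 38 days = May 23, 2006.
May 23, 2006 is a Tuesday and not a legal holiday, so no extension applies.

May 23, 2006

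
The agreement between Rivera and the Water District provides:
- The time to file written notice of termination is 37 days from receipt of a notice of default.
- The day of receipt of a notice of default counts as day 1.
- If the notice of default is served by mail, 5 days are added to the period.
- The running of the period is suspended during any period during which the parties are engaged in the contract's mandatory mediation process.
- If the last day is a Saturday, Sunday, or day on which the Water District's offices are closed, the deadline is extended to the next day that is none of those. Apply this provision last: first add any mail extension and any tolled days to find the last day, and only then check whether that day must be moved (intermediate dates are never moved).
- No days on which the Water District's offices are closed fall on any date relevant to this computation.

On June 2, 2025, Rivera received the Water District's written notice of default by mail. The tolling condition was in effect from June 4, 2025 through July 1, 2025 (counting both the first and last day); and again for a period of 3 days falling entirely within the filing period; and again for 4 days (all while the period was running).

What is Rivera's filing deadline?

August 18, 2025

Counting June 2, 2025 as day 1, day 37 is July 8, 2025.
Service was by mail, adding 5 days: July 8, 2025 + 5 days = July 13, 2025.
From June 4, 2025 through July 1, 2025 inclusive is 28 days; tolling adds 28 days: July 13, 2025 + 28 days = August 10, 2025.
Tolling adds 3 days: August 10, 2025 + 3 days = August 13, 2025.
Tolling adds 4 days: August 13, 2025 + 4 days = August 17, 2025.
August 17, 2025 is Sunday. The next qualifying day is August 18, 2025.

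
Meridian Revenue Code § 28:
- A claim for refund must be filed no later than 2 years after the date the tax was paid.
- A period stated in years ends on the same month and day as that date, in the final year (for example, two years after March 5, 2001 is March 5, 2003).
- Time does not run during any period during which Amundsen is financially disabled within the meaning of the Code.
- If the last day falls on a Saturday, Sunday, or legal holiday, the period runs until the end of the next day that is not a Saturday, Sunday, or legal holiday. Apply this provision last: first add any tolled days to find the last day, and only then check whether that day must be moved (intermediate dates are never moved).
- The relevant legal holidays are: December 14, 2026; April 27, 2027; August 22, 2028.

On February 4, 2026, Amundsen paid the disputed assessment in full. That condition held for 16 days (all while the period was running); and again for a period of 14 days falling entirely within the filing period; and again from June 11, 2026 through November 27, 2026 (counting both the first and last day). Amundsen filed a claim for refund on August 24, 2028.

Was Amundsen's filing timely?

No

2 years after February 4, 2026 is February 4, 2028.
Tolling adds 16 days: February 4, 2028 + 16 days = February 20, 2028.
Tolling adds 14 days: February 20, 2028 + 14 days = March 5, 2028.
From June 11, 2026 through November 27, 2026 inclusive is 170 days; tolling adds 170 days: March 5, 2028 + 170 days = August 22, 2028.
August 22, 2028 is a listed holiday. The next qualifying day is August 23, 2028.
The deadline is August 23, 2028; the filing on August 24, 2028 is after that date.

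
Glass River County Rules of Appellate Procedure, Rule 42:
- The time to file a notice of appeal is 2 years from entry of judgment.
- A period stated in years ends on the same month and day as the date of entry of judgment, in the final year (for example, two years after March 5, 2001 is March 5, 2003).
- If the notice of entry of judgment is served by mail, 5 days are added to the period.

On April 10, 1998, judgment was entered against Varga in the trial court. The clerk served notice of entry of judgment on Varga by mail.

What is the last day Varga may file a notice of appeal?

2 years after April 10, 1998 is April 10, 2000.
Service was by mail, adding 5 days: April 10, 2000 + 5 days = April 15, 2000.

April 15, 2000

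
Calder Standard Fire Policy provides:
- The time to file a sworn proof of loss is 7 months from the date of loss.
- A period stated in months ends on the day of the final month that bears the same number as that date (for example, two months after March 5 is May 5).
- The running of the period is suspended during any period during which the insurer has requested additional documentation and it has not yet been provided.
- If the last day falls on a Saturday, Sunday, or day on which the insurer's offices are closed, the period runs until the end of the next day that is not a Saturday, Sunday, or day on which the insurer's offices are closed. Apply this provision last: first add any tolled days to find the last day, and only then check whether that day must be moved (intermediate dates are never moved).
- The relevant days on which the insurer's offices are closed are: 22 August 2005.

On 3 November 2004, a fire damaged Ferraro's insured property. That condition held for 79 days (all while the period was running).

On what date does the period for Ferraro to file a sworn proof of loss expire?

August 23, 2005

7 months after 3 November 2004 is June 3, 2005.
Tolling adds 79 days: June 3, 2005 + 79 days = August 21, 2005.
August 21, 2005 is Sunday; August 22, 2005 is a listed holiday. The next qualifying day is August 23, 2005.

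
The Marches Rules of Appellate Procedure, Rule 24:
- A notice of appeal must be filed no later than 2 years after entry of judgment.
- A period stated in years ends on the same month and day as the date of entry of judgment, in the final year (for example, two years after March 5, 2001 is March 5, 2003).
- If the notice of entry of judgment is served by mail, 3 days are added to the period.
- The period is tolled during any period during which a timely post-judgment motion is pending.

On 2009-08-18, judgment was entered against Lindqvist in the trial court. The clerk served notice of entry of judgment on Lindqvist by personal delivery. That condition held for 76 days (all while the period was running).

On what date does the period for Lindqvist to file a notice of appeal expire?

2 years after 2009-08-18 is August 18, 2011.
Service was not by mail, so no mail extension applies.
Tolling adds 76 days: August 18, 2011 + 76 days = November 2, 2011.

November 2, 2011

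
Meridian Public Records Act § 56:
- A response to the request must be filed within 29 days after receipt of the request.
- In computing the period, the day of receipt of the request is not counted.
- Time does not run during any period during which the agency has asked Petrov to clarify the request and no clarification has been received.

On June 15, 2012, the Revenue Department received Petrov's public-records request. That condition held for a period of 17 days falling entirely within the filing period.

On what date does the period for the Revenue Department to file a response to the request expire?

July 31, 2012

29 days after June 15, 2012 is July 14, 2012.
Tolling adds 17 days: July 14, 2012 + 17 days = July 31, 2012.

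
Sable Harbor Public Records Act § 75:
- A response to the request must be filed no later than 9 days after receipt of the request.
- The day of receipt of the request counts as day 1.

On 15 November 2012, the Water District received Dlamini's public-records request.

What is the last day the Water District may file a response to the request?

Counting 15 November 2012 as day 1, day 9 is November 23, 2012.

November 23, 2012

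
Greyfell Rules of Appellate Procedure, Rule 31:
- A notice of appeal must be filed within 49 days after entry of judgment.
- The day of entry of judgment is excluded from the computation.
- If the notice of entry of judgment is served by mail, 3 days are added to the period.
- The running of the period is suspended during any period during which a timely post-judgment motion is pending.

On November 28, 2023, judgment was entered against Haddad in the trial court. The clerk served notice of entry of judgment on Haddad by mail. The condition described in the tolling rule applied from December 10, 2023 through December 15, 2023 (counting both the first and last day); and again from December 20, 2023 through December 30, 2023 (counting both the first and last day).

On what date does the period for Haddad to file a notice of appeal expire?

49 days after November 28, 2023 is January 16, 2024.
Service was by mail, adding 3 days: January 16, 2024 + 3 days = January 19, 2024.
From December 10, 2023 through December 15, 2023 inclusive is 6 days; tolling adds 6 days: January 19, 2024 + 6 days = January 25, 2024.
From December 20, 2023 through December 30, 2023 inclusive is 11 days; tolling adds 11 days: January 25, 2024 + 11 days = February 5, 2024.

February 5, 2024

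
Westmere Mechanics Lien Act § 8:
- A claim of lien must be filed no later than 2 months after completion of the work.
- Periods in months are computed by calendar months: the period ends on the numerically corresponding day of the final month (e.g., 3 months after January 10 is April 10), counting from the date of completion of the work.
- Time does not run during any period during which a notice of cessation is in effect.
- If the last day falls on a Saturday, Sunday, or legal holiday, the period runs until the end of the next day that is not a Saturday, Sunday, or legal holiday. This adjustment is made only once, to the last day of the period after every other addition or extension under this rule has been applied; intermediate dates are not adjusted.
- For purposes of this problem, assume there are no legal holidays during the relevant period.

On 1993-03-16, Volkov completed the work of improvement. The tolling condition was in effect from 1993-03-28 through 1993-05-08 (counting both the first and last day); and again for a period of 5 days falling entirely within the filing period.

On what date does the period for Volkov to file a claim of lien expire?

2 months after 1993-03-16 is May 16, 1993.
From March 28, 1993 through May 8, 1993 inclusive is 42 days; tolling adds 42 days: May 16, 1993 + 42 days = June 27, 1993.
Tolling adds 5 days: June 27, 1993 + 5 days = July 2, 1993.
July 2, 1993 is a Friday and not a legal holiday, so no extension applies.

July 2, 1993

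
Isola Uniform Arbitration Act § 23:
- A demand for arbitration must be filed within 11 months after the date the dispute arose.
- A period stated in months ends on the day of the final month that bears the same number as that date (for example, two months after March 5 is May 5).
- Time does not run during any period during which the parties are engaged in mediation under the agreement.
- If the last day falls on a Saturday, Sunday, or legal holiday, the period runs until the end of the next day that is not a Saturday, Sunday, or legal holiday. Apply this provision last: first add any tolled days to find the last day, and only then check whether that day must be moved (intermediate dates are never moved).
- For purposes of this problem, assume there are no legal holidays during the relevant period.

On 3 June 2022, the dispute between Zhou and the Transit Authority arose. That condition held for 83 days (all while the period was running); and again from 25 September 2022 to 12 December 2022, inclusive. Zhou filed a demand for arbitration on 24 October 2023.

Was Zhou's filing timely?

11 months after 3 June 2022 is May 3, 2023.
Tolling adds 83 days: May 3, 2023 + 83 days = July 25, 2023.
From September 25, 2022 through December 12, 2022 inclusive is 79 days; tolling adds 79 days: July 25, 2023 + 79 days = October 12, 2023.
October 12, 2023 is a Thursday and not a legal holiday, so no extension applies.
The deadline is October 12, 2023; the filing on October 24, 2023 is after that date.

No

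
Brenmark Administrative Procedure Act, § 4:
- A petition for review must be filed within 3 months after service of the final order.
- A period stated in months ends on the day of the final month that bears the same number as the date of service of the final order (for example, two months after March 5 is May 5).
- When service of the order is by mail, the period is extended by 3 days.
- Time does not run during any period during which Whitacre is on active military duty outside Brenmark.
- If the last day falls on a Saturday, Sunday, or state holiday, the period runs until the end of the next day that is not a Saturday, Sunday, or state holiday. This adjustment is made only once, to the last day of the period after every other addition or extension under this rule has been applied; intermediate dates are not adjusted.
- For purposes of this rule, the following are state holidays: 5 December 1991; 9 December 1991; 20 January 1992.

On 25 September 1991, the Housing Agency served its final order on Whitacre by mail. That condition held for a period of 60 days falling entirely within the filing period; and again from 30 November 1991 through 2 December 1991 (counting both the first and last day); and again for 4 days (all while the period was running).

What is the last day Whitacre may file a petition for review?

March 4, 1992

3 months after 25 September 1991 is December 25, 1991.
Service was by mail, adding 3 days: December 25, 1991 + 3 days = December 28, 1991.
Tolling adds 60 days: December 28, 1991 + 60 days = February 26, 1992.
From November 30, 1991 through December 2, 1991 inclusive is 3 days; tolling adds 3 days: February 26, 1992 + 3 days = February 29, 1992.
Tolling adds 4 days: February 29, 1992 + 4 days = March 4, 1992.
March 4, 1992 is a Wednesday and not a state holiday, so no extension applies.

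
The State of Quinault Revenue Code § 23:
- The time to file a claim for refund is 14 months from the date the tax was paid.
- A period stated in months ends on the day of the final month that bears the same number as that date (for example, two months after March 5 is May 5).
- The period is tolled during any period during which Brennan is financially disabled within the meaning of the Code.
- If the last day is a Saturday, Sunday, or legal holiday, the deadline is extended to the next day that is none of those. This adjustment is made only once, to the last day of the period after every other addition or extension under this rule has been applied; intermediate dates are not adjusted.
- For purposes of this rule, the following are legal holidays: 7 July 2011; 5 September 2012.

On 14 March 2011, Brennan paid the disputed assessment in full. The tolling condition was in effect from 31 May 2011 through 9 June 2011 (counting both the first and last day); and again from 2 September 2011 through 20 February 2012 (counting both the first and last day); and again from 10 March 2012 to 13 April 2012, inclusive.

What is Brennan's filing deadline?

December 17, 2012

14 months after 14 March 2011 is May 14, 2012.
From May 31, 2011 through June 9, 2011 inclusive is 10 days; tolling adds 10 days: May 14, 2012 + 10 days = May 24, 2012.
From September 2, 2011 through February 20, 2012 inclusive is 172 days; tolling adds 172 days: May 24, 2012 + 172 days = November 12, 2012.
From March 10, 2012 through April 13, 2012 inclusive is 35 days; tolling adds 35 days: November 12, 2012 + 35 days = December 17, 2012.
December 17, 2012 is a Monday and not a legal holiday, so no extension applies.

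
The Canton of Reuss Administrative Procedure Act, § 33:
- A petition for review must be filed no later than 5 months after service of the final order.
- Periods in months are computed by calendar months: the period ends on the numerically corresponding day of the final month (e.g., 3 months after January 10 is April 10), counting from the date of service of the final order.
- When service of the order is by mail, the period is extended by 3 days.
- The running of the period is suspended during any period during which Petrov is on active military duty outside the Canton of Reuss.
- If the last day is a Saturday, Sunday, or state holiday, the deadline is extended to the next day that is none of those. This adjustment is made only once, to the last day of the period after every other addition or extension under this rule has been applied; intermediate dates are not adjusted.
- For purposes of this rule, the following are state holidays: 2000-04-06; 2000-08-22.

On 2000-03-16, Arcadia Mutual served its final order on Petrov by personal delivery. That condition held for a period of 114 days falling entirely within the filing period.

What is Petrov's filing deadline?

December 8, 2000

5 months after 2000-03-16 is August 16, 2000.
Service was not by mail, so no mail extension applies.
Tolling adds 114 days: August 16, 2000 + 114 days = December 8, 2000.
December 8, 2000 is a Friday and not a state holiday, so no extension applies.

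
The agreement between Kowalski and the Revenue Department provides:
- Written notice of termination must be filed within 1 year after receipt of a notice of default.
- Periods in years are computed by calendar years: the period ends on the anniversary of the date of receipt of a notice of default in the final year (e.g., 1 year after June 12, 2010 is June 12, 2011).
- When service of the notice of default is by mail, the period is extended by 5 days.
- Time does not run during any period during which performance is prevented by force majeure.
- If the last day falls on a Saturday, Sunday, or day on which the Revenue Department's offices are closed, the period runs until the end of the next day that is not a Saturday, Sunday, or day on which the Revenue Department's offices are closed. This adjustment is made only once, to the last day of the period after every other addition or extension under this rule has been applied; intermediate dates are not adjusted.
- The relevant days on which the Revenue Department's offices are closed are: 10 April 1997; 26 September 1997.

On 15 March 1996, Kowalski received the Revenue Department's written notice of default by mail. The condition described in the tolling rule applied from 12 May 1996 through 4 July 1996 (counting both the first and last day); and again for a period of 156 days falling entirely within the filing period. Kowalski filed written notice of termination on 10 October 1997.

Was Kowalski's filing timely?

1 year after 15 March 1996 is March 15, 1997.
Service was by mail, adding 5 days: March 15, 1997 + 5 days = March 20, 1997.
From May 12, 1996 through July 4, 1996 inclusive is 54 days; tolling adds 54 days: March 20, 1997 + 54 days = May 13, 1997.
Tolling adds 156 days: May 13, 1997 + 156 days = October 16, 1997.
October 16, 1997 is a Thursday and not a day on which the Revenue Department's offices are closed, so no extension applies.
The deadline is October 16, 1997; the filing on October 10, 1997 is on or before that date.

Yes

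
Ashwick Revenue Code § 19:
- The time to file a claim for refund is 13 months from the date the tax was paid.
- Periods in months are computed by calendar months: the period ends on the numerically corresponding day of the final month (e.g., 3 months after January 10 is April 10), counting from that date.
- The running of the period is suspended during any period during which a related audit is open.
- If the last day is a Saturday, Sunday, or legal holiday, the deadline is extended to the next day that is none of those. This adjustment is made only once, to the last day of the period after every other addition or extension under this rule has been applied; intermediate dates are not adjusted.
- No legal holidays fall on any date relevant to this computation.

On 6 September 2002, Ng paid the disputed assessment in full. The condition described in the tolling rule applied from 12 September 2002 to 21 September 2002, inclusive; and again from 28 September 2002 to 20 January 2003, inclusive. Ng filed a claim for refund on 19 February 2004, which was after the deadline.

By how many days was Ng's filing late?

13 months after 6 September 2002 is October 6, 2003.
From September 12, 2002 through September 21, 2002 inclusive is 10 days; tolling adds 10 days: October 6, 2003 + 10 days = October 16, 2003.
From September 28, 2002 through January 20, 2003 inclusive is 115 days; tolling adds 115 days: October 16, 2003 + 115 days = February 8, 2004.
February 8, 2004 is Sunday. The next qualifying day is February 9, 2004.
The deadline is February 9, 2004; from February 9, 2004 to February 19, 2004 is 10 days.

10 days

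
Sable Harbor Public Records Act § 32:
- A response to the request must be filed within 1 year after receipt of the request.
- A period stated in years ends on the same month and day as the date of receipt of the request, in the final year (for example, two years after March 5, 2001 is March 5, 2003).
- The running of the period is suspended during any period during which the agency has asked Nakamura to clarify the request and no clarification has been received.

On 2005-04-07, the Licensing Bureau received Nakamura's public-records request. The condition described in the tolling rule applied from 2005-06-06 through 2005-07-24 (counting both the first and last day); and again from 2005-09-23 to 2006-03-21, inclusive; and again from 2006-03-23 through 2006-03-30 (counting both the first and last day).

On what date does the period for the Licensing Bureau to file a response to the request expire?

1 year after 2005-04-07 is April 7, 2006.
From June 6, 2005 through July 24, 2005 inclusive is 49 days; tolling adds 49 days: April 7, 2006 + 49 days = May 26, 2006.
From September 23, 2005 through March 21, 2006 inclusive is 180 days; tolling adds 180 days: May 26, 2006 + 180 days = November 22, 2006.
From March 23, 2006 through March 30, 2006 inclusive is 8 days; tolling adds 8 days: November 22, 2006 + 8 days = November 30, 2006.

November 30, 2006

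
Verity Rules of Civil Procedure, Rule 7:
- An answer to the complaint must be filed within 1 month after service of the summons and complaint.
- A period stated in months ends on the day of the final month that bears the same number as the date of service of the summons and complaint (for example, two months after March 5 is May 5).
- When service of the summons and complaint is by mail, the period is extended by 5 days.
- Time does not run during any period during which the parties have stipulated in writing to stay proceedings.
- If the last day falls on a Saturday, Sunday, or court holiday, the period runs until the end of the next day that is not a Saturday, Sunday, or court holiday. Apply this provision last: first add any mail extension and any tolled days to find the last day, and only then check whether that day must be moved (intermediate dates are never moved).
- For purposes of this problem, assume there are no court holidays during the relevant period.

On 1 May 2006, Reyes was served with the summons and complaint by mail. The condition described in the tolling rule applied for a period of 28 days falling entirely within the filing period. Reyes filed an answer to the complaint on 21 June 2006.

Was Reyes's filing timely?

Yes

1 month after 1 May 2006 is June 1, 2006.
Service was by mail, adding 5 days: June 1, 2006 + 5 days = June 6, 2006.
Tolling adds 28 days: June 6, 2006 + 28 days = July 4, 2006.
July 4, 2006 is a Tuesday and not a court holiday, so no extension applies.
The deadline is July 4, 2006; the filing on June 21, 2006 is on or before that date.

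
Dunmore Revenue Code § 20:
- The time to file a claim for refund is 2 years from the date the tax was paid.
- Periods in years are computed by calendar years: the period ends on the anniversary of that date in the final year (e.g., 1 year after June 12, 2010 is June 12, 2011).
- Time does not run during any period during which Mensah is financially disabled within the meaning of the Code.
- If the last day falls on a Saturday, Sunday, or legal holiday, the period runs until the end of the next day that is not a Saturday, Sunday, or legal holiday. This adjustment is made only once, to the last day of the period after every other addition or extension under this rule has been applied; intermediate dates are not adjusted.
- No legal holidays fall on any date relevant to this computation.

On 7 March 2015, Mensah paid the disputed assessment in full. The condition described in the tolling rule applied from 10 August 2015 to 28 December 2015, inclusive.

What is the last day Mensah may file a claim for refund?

2 years after 7 March 2015 is March 7, 2017.
From August 10, 2015 through December 28, 2015 inclusive is 141 days; tolling adds 141 days: March 7, 2017 + 141 days = July 26, 2017.
July 26, 2017 is a Wednesday and not a legal holiday, so no extension applies.

July 26, 2017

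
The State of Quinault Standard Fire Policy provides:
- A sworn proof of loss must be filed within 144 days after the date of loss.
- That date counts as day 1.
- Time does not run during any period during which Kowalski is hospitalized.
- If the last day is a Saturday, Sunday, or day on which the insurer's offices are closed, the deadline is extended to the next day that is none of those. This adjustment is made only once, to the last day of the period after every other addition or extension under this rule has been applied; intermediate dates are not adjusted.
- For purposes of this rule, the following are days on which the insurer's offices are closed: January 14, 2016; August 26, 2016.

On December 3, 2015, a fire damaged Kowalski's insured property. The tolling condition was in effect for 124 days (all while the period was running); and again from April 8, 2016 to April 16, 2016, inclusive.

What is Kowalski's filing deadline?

September 5, 2016

Counting December 3, 2015 as day 1, day 144 is April 24, 2016.
Tolling adds 124 days: April 24, 2016 + 124 days = August 26, 2016.
From April 8, 2016 through April 16, 2016 inclusive is 9 days; tolling adds 9 days: August 26, 2016 + 9 days = September 4, 2016.
September 4, 2016 is Sunday. The next qualifying day is September 5, 2016.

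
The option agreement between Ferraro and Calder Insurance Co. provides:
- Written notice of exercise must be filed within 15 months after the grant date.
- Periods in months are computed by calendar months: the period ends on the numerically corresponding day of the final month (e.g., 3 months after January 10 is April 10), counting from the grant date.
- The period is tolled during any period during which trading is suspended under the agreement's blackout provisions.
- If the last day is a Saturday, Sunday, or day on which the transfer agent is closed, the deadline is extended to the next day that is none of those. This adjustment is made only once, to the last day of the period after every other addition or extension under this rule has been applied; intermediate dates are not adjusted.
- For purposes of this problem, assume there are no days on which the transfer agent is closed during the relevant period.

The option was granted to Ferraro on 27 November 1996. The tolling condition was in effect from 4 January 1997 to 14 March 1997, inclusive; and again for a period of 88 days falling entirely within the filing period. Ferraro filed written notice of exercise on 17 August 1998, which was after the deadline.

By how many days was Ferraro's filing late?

13 days

15 months after 27 November 1996 is February 27, 1998.
From January 4, 1997 through March 14, 1997 inclusive is 70 days; tolling adds 70 days: February 27, 1998 + 70 days = May 8, 1998.
Tolling adds 88 days: May 8, 1998 + 88 days = August 4, 1998.
August 4, 1998 is a Tuesday and not a day on which the transfer agent is closed, so no extension applies.
The deadline is August 4, 1998; from August 4, 1998 to August 17, 1998 is 13 days.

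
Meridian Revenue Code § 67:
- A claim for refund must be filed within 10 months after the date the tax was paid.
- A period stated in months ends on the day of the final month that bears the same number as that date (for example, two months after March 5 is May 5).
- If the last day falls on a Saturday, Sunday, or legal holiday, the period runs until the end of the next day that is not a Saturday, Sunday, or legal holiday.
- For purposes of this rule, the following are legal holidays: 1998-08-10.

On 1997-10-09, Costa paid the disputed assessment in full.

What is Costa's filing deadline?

10 months after 1997-10-09 is August 9, 1998.
August 9, 1998 is Sunday; August 10, 1998 is a listed holiday. The next qualifying day is August 11, 1998.

August 11, 1998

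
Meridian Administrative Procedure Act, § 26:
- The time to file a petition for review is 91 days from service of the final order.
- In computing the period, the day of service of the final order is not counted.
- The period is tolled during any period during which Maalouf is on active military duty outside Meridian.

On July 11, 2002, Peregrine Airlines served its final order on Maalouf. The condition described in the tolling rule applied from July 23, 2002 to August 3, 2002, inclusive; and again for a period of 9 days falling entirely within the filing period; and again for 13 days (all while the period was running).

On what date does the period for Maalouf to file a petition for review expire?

November 13, 2002

91 days after July 11, 2002 is October 10, 2002.
From July 23, 2002 through August 3, 2002 inclusive is 12 days; tolling adds 12 days: October 10, 2002 + 12 days = October 22, 2002.
Tolling adds 9 days: October 22, 2002 + 9 days = October 31, 2002.
Tolling adds 13 days: October 31, 2002 + 13 days = November 13, 2002.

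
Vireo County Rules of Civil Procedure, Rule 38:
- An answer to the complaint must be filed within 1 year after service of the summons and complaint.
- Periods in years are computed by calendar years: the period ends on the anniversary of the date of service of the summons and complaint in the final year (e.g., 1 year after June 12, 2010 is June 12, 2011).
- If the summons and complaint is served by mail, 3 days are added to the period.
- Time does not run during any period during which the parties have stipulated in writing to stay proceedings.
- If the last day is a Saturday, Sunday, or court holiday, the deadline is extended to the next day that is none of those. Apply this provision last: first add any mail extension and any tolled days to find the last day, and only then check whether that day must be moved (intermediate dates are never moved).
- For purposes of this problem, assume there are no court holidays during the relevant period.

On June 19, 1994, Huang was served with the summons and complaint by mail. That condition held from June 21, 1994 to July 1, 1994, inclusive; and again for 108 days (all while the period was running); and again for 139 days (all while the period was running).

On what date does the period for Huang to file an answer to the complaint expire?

March 6, 1996

1 year after June 19, 1994 is June 19, 1995.
Service was by mail, adding 3 days: June 19, 1995 + 3 days = June 22, 1995.
From June 21, 1994 through July 1, 1994 inclusive is 11 days; tolling adds 11 days: June 22, 1995 + 11 days = July 3, 1995.
Tolling adds 108 days: July 3, 1995 + 108 days = October 19, 1995.
Tolling adds 139 days: October 19, 1995 + 139 days = March 6, 1996.
March 6, 1996 is a Wednesday and not a court holiday, so no extension applies.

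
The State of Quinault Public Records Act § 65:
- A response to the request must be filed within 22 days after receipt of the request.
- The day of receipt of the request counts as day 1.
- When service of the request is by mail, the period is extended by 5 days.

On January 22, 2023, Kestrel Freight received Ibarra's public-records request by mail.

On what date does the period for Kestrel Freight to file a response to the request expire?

Counting January 22, 2023 as day 1, day 22 is February 12, 2023.
Service was by mail, adding 5 days: February 12, 2023 + 5 days = February 17, 2023.

February 17, 2023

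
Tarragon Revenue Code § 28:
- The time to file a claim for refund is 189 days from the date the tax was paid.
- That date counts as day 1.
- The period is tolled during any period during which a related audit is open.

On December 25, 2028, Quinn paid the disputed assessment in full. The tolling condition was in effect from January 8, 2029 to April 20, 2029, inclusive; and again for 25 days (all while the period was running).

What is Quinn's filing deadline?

November 6, 2029

Counting December 25, 2028 as day 1, day 189 is July 1, 2029.
From January 8, 2029 through April 20, 2029 inclusive is 103 days; tolling adds 103 days: July 1, 2029 + 103 days = October 12, 2029.
Tolling adds 25 days: October 12, 2029 + 25 days = November 6, 2029.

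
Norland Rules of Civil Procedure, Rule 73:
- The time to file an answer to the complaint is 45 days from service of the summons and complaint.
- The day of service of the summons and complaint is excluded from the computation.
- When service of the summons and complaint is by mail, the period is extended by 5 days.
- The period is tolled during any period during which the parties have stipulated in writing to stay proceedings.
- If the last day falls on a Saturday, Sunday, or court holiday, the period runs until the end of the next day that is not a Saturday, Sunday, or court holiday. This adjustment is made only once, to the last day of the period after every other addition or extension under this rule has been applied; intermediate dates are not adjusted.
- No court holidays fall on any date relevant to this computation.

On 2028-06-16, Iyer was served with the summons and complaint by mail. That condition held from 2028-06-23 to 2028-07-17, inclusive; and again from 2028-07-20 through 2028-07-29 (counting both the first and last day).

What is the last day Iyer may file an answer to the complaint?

45 days after 2028-06-16 is July 31, 2028.
Service was by mail, adding 5 days: July 31, 2028 + 5 days = August 5, 2028.
From June 23, 2028 through July 17, 2028 inclusive is 25 days; tolling adds 25 days: August 5, 2028 + 25 days = August 30, 2028.
From July 20, 2028 through July 29, 2028 inclusive is 10 days; tolling adds 10 days: August 30, 2028 + 10 days = September 9, 2028.
September 9, 2028 is Saturday; September 10, 2028 is Sunday. The next qualifying day is September 11, 2028.

September 11, 2028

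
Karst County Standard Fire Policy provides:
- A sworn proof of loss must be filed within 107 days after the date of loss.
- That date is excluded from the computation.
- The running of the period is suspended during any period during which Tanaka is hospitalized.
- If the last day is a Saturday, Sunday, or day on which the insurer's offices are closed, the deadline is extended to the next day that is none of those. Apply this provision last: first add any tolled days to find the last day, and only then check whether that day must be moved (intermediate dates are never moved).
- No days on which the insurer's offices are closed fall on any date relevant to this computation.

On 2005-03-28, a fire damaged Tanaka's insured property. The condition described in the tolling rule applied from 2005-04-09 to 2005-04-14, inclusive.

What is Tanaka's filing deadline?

107 days after 2005-03-28 is July 13, 2005.
From April 9, 2005 through April 14, 2005 inclusive is 6 days; tolling adds 6 days: July 13, 2005 + 6 days = July 19, 2005.
July 19, 2005 is a Tuesday and not a day on which the insurer's offices are closed, so no extension applies.

July 19, 2005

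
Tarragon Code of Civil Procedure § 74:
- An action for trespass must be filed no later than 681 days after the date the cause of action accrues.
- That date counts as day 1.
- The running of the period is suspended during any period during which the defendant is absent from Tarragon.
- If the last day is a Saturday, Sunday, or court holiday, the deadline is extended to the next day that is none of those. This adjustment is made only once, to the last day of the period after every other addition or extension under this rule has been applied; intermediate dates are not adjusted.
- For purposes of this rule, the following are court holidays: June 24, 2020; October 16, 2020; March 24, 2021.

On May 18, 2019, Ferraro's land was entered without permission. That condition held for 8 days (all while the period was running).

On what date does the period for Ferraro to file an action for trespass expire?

Counting May 18, 2019 as day 1, day 681 is March 28, 2021.
Tolling adds 8 days: March 28, 2021 + 8 days = April 5, 2021.
April 5, 2021 is a Monday and not a court holiday, so no extension applies.

April 5, 2021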